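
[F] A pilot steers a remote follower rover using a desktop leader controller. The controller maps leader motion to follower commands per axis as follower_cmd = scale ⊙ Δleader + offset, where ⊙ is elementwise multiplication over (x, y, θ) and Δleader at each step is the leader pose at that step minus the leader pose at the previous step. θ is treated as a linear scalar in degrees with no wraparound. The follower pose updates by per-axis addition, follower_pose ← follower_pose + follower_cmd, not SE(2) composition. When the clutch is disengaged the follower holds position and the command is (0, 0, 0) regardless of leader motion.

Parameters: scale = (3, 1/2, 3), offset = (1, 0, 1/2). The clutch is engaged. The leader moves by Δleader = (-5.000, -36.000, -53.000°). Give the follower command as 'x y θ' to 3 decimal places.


-14.000 -18.000 -158.500

axis x: 3·-5.000 + 1 = -14.000
axis y: 1/2·-36.000 + 0 = -18.000
axis θ: 3·-53.000 + 1/2 = -158.500


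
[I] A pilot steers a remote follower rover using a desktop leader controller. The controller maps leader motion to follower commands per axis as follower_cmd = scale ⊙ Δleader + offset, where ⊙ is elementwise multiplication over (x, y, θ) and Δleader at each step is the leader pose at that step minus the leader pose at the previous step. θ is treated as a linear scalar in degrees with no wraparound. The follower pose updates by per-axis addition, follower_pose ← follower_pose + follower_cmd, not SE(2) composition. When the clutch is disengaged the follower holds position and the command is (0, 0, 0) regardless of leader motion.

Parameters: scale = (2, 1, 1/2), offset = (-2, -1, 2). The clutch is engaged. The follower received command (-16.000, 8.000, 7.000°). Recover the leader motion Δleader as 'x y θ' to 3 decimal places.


-7.000 9.000 10.000

axis x: (-16.000 − -2) / (2) = -7.000
axis y: (8.000 − -1) / (1) = 9.000
axis θ: (7.000 − 2) / (1/2) = 10.000


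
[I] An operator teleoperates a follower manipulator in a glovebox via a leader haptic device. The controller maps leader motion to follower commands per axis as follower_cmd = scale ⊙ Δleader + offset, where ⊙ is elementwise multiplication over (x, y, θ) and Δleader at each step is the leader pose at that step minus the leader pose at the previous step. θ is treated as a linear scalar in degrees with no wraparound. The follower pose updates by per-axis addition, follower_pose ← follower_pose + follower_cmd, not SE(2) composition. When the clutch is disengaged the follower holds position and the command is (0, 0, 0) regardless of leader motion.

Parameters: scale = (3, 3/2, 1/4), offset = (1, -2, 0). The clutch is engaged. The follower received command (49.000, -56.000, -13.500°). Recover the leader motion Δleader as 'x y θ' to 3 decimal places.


16.000 -36.000 -54.000

axis x: (49.000 − 1) / (3) = 16.000
axis y: (-56.000 − -2) / (3/2) = -36.000
axis θ: (-13.500 − 0) / (1/4) = -54.000


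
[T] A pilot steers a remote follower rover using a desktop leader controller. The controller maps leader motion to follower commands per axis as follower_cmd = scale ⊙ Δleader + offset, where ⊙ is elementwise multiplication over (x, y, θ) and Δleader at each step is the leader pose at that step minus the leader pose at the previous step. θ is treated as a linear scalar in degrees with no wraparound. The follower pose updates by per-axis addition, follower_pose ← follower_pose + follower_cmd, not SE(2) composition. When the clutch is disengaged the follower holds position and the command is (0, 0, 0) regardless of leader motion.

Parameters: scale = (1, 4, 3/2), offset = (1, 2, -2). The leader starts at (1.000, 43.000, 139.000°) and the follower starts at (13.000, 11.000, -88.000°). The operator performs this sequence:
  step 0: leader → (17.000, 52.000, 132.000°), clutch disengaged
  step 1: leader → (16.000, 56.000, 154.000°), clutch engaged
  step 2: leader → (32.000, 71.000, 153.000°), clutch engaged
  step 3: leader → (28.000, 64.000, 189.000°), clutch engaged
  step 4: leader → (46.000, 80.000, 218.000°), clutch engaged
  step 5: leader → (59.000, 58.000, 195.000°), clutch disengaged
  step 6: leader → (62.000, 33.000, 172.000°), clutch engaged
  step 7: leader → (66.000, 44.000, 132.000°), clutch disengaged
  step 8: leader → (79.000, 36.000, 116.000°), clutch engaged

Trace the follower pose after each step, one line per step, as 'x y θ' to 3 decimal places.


step 0: Δleader=(16.000, 9.000, -7.000°), disengaged; cmd=(0,0,0) → follower holds at (13.000, 11.000, -88.000°)
step 1: Δleader=(-1.000, 4.000, 22.000°), engaged; cmd=(0.000, 18.000, 31.000°) → follower=(13.000, 29.000, -57.000°)
step 2: Δleader=(16.000, 15.000, -1.000°), engaged; cmd=(17.000, 62.000, -3.500°) → follower=(30.000, 91.000, -60.500°)
step 3: Δleader=(-4.000, -7.000, 36.000°), engaged; cmd=(-3.000, -26.000, 52.000°) → follower=(27.000, 65.000, -8.500°)
step 4: Δleader=(18.000, 16.000, 29.000°), engaged; cmd=(19.000, 66.000, 41.500°) → follower=(46.000, 131.000, 33.000°)
step 5: Δleader=(13.000, -22.000, -23.000°), disengaged; cmd=(0,0,0) → follower holds at (46.000, 131.000, 33.000°)
step 6: Δleader=(3.000, -25.000, -23.000°), engaged; cmd=(4.000, -98.000, -36.500°) → follower=(50.000, 33.000, -3.500°)
step 7: Δleader=(4.000, 11.000, -40.000°), disengaged; cmd=(0,0,0) → follower holds at (50.000, 33.000, -3.500°)
step 8: Δleader=(13.000, -8.000, -16.000°), engaged; cmd=(14.000, -30.000, -26.000°) → follower=(64.000, 3.000, -29.500°)

13.000 11.000 -88.000
13.000 29.000 -57.000
30.000 91.000 -60.500
27.000 65.000 -8.500
46.000 131.000 33.000
46.000 131.000 33.000
50.000 33.000 -3.500
50.000 33.000 -3.500
64.000 3.000 -29.500


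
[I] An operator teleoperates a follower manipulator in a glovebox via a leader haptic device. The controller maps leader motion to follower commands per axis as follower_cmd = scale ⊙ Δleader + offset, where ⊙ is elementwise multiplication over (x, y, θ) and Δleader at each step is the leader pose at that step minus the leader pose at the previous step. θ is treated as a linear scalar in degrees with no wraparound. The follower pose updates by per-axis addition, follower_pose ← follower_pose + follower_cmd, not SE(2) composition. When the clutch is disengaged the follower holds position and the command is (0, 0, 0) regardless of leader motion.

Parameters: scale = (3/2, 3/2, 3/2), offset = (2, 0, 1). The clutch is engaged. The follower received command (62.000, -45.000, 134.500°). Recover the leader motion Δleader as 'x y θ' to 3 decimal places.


40.000 -30.000 89.000

axis x: (62.000 − 2) / (3/2) = 40.000
axis y: (-45.000 − 0) / (3/2) = -30.000
axis θ: (134.500 − 1) / (3/2) = 89.000


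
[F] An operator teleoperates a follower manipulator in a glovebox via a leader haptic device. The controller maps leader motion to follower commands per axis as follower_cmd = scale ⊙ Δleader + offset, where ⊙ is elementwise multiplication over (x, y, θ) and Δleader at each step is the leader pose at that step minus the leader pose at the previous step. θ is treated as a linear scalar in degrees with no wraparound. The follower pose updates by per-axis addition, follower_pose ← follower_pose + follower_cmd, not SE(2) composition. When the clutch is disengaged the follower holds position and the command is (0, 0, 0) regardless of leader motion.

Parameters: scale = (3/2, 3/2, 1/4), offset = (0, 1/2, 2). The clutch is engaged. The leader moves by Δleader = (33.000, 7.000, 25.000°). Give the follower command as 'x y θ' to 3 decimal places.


49.500 11.000 8.250

axis x: 3/2·33.000 + 0 = 49.500
axis y: 3/2·7.000 + 1/2 = 11.000
axis θ: 1/4·25.000 + 2 = 8.250


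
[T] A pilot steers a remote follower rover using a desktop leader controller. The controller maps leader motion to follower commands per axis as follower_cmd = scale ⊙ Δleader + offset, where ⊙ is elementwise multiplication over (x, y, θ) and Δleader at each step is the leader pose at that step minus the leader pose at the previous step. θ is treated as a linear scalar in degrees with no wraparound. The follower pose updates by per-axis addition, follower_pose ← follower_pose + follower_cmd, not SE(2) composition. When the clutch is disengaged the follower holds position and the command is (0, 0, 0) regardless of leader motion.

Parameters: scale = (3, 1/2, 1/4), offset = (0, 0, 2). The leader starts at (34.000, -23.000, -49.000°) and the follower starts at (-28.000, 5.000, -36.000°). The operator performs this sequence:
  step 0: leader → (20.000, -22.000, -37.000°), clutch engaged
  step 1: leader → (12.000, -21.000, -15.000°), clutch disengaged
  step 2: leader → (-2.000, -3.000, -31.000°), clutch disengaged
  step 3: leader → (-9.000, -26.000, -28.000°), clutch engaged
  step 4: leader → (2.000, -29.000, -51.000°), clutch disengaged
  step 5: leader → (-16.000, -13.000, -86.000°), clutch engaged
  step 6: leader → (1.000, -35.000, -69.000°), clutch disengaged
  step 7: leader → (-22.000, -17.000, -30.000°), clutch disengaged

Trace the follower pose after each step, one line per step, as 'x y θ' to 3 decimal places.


step 0: Δleader=(-14.000, 1.000, 12.000°), engaged; cmd=(-42.000, 0.500, 5.000°) → follower=(-70.000, 5.500, -31.000°)
step 1: Δleader=(-8.000, 1.000, 22.000°), disengaged; cmd=(0,0,0) → follower holds at (-70.000, 5.500, -31.000°)
step 2: Δleader=(-14.000, 18.000, -16.000°), disengaged; cmd=(0,0,0) → follower holds at (-70.000, 5.500, -31.000°)
step 3: Δleader=(-7.000, -23.000, 3.000°), engaged; cmd=(-21.000, -11.500, 2.750°) → follower=(-91.000, -6.000, -28.250°)
step 4: Δleader=(11.000, -3.000, -23.000°), disengaged; cmd=(0,0,0) → follower holds at (-91.000, -6.000, -28.250°)
step 5: Δleader=(-18.000, 16.000, -35.000°), engaged; cmd=(-54.000, 8.000, -6.750°) → follower=(-145.000, 2.000, -35.000°)
step 6: Δleader=(17.000, -22.000, 17.000°), disengaged; cmd=(0,0,0) → follower holds at (-145.000, 2.000, -35.000°)
step 7: Δleader=(-23.000, 18.000, 39.000°), disengaged; cmd=(0,0,0) → follower holds at (-145.000, 2.000, -35.000°)

-70.000 5.500 -31.000
-70.000 5.500 -31.000
-70.000 5.500 -31.000
-91.000 -6.000 -28.250
-91.000 -6.000 -28.250
-145.000 2.000 -35.000
-145.000 2.000 -35.000
-145.000 2.000 -35.000


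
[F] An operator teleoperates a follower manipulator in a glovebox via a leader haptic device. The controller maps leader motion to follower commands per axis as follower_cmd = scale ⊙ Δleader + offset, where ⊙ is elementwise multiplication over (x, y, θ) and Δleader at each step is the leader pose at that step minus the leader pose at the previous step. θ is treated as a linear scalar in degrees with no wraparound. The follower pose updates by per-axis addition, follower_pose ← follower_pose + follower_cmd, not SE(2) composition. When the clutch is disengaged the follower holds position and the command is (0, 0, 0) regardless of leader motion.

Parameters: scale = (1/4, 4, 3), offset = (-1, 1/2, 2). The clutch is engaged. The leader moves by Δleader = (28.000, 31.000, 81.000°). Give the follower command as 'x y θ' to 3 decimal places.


6.000 124.500 245.000

axis x: 1/4·28.000 + -1 = 6.000
axis y: 4·31.000 + 1/2 = 124.500
axis θ: 3·81.000 + 2 = 245.000


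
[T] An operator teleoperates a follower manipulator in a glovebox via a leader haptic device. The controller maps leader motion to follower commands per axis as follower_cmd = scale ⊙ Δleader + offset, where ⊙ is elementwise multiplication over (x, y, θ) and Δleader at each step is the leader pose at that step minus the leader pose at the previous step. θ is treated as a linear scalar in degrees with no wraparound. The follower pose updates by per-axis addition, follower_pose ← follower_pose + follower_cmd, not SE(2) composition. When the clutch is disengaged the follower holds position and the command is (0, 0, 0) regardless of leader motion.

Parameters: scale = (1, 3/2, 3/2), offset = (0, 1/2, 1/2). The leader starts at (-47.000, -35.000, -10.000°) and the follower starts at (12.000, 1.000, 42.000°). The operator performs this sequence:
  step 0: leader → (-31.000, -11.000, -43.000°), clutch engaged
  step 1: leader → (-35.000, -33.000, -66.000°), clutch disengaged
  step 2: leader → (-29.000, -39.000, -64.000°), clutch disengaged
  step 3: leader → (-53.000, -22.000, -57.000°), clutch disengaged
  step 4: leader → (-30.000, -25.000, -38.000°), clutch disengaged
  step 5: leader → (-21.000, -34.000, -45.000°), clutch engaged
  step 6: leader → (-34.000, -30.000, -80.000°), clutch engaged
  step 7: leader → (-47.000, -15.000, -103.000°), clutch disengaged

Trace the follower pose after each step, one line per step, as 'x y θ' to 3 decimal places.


step 0: Δleader=(16.000, 24.000, -33.000°), engaged; cmd=(16.000, 36.500, -49.000°) → follower=(28.000, 37.500, -7.000°)
step 1: Δleader=(-4.000, -22.000, -23.000°), disengaged; cmd=(0,0,0) → follower holds at (28.000, 37.500, -7.000°)
step 2: Δleader=(6.000, -6.000, 2.000°), disengaged; cmd=(0,0,0) → follower holds at (28.000, 37.500, -7.000°)
step 3: Δleader=(-24.000, 17.000, 7.000°), disengaged; cmd=(0,0,0) → follower holds at (28.000, 37.500, -7.000°)
step 4: Δleader=(23.000, -3.000, 19.000°), disengaged; cmd=(0,0,0) → follower holds at (28.000, 37.500, -7.000°)
step 5: Δleader=(9.000, -9.000, -7.000°), engaged; cmd=(9.000, -13.000, -10.000°) → follower=(37.000, 24.500, -17.000°)
step 6: Δleader=(-13.000, 4.000, -35.000°), engaged; cmd=(-13.000, 6.500, -52.000°) → follower=(24.000, 31.000, -69.000°)
step 7: Δleader=(-13.000, 15.000, -23.000°), disengaged; cmd=(0,0,0) → follower holds at (24.000, 31.000, -69.000°)

28.000 37.500 -7.000
28.000 37.500 -7.000
28.000 37.500 -7.000
28.000 37.500 -7.000
28.000 37.500 -7.000
37.000 24.500 -17.000
24.000 31.000 -69.000
24.000 31.000 -69.000


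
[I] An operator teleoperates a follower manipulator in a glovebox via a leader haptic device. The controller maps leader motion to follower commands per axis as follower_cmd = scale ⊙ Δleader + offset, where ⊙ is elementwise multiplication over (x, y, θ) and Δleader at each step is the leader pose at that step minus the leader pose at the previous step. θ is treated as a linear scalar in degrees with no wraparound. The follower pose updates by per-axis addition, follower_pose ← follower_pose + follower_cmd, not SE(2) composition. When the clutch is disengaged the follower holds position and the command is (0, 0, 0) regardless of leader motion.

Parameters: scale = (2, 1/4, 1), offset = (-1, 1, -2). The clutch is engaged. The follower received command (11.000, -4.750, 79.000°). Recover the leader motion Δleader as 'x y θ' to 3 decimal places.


6.000 -23.000 81.000

axis x: (11.000 − -1) / (2) = 6.000
axis y: (-4.750 − 1) / (1/4) = -23.000
axis θ: (79.000 − -2) / (1) = 81.000


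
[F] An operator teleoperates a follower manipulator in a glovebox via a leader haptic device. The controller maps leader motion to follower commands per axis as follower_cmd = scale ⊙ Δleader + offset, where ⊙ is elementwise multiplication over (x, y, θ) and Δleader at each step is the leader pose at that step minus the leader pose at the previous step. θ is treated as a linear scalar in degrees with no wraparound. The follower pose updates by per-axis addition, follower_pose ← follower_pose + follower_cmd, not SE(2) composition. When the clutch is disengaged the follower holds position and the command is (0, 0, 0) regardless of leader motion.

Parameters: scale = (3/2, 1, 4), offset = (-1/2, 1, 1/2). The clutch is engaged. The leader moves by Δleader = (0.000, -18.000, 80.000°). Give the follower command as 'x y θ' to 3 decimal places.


axis x: 3/2·0.000 + -1/2 = -0.500
axis y: 1·-18.000 + 1 = -17.000
axis θ: 4·80.000 + 1/2 = 320.500

-0.500 -17.000 320.500


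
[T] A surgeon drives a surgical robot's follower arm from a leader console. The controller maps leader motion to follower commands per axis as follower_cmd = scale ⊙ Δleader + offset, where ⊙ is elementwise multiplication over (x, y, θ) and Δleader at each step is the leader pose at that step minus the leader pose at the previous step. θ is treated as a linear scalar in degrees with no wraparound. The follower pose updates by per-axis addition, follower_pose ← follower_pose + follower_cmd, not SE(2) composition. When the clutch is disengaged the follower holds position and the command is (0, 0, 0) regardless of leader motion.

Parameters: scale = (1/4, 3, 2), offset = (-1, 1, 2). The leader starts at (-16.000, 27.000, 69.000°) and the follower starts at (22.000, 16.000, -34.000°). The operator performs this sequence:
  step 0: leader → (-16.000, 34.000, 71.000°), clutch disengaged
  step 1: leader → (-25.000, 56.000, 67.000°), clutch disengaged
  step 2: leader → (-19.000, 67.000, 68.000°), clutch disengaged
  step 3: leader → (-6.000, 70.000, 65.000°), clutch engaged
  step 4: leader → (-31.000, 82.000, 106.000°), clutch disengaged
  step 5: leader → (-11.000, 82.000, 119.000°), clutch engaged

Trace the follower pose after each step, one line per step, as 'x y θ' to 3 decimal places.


22.000 16.000 -34.000
22.000 16.000 -34.000
22.000 16.000 -34.000
24.250 26.000 -38.000
24.250 26.000 -38.000
28.250 27.000 -10.000

step 0: Δleader=(0.000, 7.000, 2.000°), disengaged; cmd=(0,0,0) → follower holds at (22.000, 16.000, -34.000°)
step 1: Δleader=(-9.000, 22.000, -4.000°), disengaged; cmd=(0,0,0) → follower holds at (22.000, 16.000, -34.000°)
step 2: Δleader=(6.000, 11.000, 1.000°), disengaged; cmd=(0,0,0) → follower holds at (22.000, 16.000, -34.000°)
step 3: Δleader=(13.000, 3.000, -3.000°), engaged; cmd=(2.250, 10.000, -4.000°) → follower=(24.250, 26.000, -38.000°)
step 4: Δleader=(-25.000, 12.000, 41.000°), disengaged; cmd=(0,0,0) → follower holds at (24.250, 26.000, -38.000°)
step 5: Δleader=(20.000, 0.000, 13.000°), engaged; cmd=(4.000, 1.000, 28.000°) → follower=(28.250, 27.000, -10.000°)


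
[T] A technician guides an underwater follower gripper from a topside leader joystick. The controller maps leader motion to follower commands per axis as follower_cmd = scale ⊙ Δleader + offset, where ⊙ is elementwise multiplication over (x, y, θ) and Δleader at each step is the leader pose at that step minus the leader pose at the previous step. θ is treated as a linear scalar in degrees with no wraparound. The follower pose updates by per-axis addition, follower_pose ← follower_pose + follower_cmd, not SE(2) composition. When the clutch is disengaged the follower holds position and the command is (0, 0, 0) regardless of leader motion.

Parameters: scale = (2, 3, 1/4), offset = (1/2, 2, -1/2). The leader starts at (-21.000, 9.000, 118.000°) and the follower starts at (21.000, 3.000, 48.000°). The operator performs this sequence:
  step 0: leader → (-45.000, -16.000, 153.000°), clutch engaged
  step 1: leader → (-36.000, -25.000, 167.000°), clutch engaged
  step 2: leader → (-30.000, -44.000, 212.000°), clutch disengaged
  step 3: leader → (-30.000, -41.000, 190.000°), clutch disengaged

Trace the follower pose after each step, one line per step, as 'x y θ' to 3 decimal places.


-26.500 -70.000 56.250
-8.000 -95.000 59.250
-8.000 -95.000 59.250
-8.000 -95.000 59.250

step 0: Δleader=(-24.000, -25.000, 35.000°), engaged; cmd=(-47.500, -73.000, 8.250°) → follower=(-26.500, -70.000, 56.250°)
step 1: Δleader=(9.000, -9.000, 14.000°), engaged; cmd=(18.500, -25.000, 3.000°) → follower=(-8.000, -95.000, 59.250°)
step 2: Δleader=(6.000, -19.000, 45.000°), disengaged; cmd=(0,0,0) → follower holds at (-8.000, -95.000, 59.250°)
step 3: Δleader=(0.000, 3.000, -22.000°), disengaged; cmd=(0,0,0) → follower holds at (-8.000, -95.000, 59.250°)


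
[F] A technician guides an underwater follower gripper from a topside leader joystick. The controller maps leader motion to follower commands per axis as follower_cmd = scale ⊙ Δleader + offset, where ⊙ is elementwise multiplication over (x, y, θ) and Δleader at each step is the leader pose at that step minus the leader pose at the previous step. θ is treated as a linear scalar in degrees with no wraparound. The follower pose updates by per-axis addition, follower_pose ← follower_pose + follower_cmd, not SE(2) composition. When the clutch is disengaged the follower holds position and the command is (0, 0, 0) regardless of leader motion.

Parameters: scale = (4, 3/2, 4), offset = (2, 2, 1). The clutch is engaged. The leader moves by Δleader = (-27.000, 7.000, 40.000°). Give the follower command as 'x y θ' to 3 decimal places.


axis x: 4·-27.000 + 2 = -106.000
axis y: 3/2·7.000 + 2 = 12.500
axis θ: 4·40.000 + 1 = 161.000

-106.000 12.500 161.000


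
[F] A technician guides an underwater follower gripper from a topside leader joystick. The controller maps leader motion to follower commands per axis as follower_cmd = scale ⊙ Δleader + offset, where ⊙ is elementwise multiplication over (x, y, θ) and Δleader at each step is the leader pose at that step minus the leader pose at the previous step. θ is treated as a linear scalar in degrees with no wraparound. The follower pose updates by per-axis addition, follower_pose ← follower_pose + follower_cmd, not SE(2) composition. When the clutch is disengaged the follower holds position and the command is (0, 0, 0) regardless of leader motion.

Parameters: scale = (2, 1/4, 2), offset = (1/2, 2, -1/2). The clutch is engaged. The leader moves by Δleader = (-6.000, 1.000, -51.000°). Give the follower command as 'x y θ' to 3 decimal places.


axis x: 2·-6.000 + 1/2 = -11.500
axis y: 1/4·1.000 + 2 = 2.250
axis θ: 2·-51.000 + -1/2 = -102.500

-11.500 2.250 -102.500


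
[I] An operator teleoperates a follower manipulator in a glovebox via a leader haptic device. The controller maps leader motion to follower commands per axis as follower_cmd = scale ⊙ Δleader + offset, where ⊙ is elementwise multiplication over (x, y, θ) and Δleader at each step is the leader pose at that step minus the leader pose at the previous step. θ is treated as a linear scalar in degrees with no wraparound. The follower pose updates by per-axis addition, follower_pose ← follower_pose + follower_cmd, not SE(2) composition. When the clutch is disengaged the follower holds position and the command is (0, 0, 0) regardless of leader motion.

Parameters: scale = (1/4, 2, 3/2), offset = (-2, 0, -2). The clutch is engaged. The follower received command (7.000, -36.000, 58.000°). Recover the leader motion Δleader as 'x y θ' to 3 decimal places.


36.000 -18.000 40.000

axis x: (7.000 − -2) / (1/4) = 36.000
axis y: (-36.000 − 0) / (2) = -18.000
axis θ: (58.000 − -2) / (3/2) = 40.000


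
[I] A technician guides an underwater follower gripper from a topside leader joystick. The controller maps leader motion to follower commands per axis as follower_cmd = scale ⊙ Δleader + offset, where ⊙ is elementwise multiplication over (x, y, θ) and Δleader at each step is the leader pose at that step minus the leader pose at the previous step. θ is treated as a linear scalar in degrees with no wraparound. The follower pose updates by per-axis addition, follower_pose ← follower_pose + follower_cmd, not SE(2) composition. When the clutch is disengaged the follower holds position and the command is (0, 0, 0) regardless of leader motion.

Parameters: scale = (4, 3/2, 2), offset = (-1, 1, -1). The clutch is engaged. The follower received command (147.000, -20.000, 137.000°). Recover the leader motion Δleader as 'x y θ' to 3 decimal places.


axis x: (147.000 − -1) / (4) = 37.000
axis y: (-20.000 − 1) / (3/2) = -14.000
axis θ: (137.000 − -1) / (2) = 69.000

37.000 -14.000 69.000


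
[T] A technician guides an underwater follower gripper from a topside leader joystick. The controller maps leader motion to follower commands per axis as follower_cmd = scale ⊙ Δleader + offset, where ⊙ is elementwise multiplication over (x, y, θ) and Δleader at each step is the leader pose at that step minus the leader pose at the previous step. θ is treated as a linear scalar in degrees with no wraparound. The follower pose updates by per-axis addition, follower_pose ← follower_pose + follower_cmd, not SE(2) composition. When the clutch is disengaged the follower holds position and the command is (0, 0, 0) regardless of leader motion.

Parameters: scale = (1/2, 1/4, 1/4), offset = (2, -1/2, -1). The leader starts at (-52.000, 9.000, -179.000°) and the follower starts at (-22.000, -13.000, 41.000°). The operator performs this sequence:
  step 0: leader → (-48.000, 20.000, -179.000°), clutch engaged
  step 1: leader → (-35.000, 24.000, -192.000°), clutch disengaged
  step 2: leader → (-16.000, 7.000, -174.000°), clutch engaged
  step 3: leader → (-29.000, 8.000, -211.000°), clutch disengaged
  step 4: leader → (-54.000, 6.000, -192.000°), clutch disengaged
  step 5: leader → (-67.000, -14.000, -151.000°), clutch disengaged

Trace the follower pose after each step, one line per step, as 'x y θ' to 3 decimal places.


step 0: Δleader=(4.000, 11.000, 0.000°), engaged; cmd=(4.000, 2.250, -1.000°) → follower=(-18.000, -10.750, 40.000°)
step 1: Δleader=(13.000, 4.000, -13.000°), disengaged; cmd=(0,0,0) → follower holds at (-18.000, -10.750, 40.000°)
step 2: Δleader=(19.000, -17.000, 18.000°), engaged; cmd=(11.500, -4.750, 3.500°) → follower=(-6.500, -15.500, 43.500°)
step 3: Δleader=(-13.000, 1.000, -37.000°), disengaged; cmd=(0,0,0) → follower holds at (-6.500, -15.500, 43.500°)
step 4: Δleader=(-25.000, -2.000, 19.000°), disengaged; cmd=(0,0,0) → follower holds at (-6.500, -15.500, 43.500°)
step 5: Δleader=(-13.000, -20.000, 41.000°), disengaged; cmd=(0,0,0) → follower holds at (-6.500, -15.500, 43.500°)

-18.000 -10.750 40.000
-18.000 -10.750 40.000
-6.500 -15.500 43.500
-6.500 -15.500 43.500
-6.500 -15.500 43.500
-6.500 -15.500 43.500


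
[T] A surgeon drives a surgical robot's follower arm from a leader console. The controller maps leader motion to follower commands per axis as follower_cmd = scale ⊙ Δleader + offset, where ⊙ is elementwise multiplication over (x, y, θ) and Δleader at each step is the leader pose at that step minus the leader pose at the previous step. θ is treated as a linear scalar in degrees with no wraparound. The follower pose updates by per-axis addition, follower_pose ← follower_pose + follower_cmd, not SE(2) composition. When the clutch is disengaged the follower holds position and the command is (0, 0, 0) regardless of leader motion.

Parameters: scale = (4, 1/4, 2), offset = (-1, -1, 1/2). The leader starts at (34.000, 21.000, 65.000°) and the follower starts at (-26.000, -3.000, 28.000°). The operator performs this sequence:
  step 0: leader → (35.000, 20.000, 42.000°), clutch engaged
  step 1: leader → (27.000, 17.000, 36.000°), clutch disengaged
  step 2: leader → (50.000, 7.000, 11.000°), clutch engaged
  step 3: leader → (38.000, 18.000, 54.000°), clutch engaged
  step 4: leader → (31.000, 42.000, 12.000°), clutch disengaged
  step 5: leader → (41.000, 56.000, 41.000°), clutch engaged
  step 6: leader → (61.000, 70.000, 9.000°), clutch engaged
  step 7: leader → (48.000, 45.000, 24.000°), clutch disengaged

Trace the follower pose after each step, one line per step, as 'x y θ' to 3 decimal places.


-23.000 -4.250 -17.500
-23.000 -4.250 -17.500
68.000 -7.750 -67.000
19.000 -6.000 19.500
19.000 -6.000 19.500
58.000 -3.500 78.000
137.000 -1.000 14.500
137.000 -1.000 14.500

step 0: Δleader=(1.000, -1.000, -23.000°), engaged; cmd=(3.000, -1.250, -45.500°) → follower=(-23.000, -4.250, -17.500°)
step 1: Δleader=(-8.000, -3.000, -6.000°), disengaged; cmd=(0,0,0) → follower holds at (-23.000, -4.250, -17.500°)
step 2: Δleader=(23.000, -10.000, -25.000°), engaged; cmd=(91.000, -3.500, -49.500°) → follower=(68.000, -7.750, -67.000°)
step 3: Δleader=(-12.000, 11.000, 43.000°), engaged; cmd=(-49.000, 1.750, 86.500°) → follower=(19.000, -6.000, 19.500°)
step 4: Δleader=(-7.000, 24.000, -42.000°), disengaged; cmd=(0,0,0) → follower holds at (19.000, -6.000, 19.500°)
step 5: Δleader=(10.000, 14.000, 29.000°), engaged; cmd=(39.000, 2.500, 58.500°) → follower=(58.000, -3.500, 78.000°)
step 6: Δleader=(20.000, 14.000, -32.000°), engaged; cmd=(79.000, 2.500, -63.500°) → follower=(137.000, -1.000, 14.500°)
step 7: Δleader=(-13.000, -25.000, 15.000°), disengaged; cmd=(0,0,0) → follower holds at (137.000, -1.000, 14.500°)


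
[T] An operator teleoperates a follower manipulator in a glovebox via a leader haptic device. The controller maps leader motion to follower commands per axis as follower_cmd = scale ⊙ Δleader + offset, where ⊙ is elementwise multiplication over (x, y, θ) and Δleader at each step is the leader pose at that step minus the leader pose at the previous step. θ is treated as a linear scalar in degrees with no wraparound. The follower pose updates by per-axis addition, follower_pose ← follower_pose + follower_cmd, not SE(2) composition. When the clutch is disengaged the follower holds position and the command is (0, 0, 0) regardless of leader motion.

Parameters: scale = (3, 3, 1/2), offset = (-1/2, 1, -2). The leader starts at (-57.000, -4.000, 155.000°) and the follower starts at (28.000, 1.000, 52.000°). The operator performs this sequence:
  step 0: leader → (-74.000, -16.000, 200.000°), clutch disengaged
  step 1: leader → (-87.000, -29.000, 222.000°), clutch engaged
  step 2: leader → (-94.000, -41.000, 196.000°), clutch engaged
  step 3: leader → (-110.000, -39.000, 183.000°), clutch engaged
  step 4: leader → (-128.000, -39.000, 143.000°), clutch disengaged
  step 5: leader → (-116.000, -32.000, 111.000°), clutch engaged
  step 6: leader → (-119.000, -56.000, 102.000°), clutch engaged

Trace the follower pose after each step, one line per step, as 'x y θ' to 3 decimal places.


step 0: Δleader=(-17.000, -12.000, 45.000°), disengaged; cmd=(0,0,0) → follower holds at (28.000, 1.000, 52.000°)
step 1: Δleader=(-13.000, -13.000, 22.000°), engaged; cmd=(-39.500, -38.000, 9.000°) → follower=(-11.500, -37.000, 61.000°)
step 2: Δleader=(-7.000, -12.000, -26.000°), engaged; cmd=(-21.500, -35.000, -15.000°) → follower=(-33.000, -72.000, 46.000°)
step 3: Δleader=(-16.000, 2.000, -13.000°), engaged; cmd=(-48.500, 7.000, -8.500°) → follower=(-81.500, -65.000, 37.500°)
step 4: Δleader=(-18.000, 0.000, -40.000°), disengaged; cmd=(0,0,0) → follower holds at (-81.500, -65.000, 37.500°)
step 5: Δleader=(12.000, 7.000, -32.000°), engaged; cmd=(35.500, 22.000, -18.000°) → follower=(-46.000, -43.000, 19.500°)
step 6: Δleader=(-3.000, -24.000, -9.000°), engaged; cmd=(-9.500, -71.000, -6.500°) → follower=(-55.500, -114.000, 13.000°)

28.000 1.000 52.000
-11.500 -37.000 61.000
-33.000 -72.000 46.000
-81.500 -65.000 37.500
-81.500 -65.000 37.500
-46.000 -43.000 19.500
-55.500 -114.000 13.000


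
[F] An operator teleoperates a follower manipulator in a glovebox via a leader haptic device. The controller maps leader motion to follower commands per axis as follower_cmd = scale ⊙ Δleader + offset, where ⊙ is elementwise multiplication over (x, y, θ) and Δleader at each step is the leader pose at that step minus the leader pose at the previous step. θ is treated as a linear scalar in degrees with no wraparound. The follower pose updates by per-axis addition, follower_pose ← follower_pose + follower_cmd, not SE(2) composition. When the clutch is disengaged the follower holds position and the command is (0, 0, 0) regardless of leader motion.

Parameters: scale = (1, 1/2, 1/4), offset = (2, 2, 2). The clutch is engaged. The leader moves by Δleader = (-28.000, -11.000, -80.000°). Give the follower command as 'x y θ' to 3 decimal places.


-26.000 -3.500 -18.000

axis x: 1·-28.000 + 2 = -26.000
axis y: 1/2·-11.000 + 2 = -3.500
axis θ: 1/4·-80.000 + 2 = -18.000


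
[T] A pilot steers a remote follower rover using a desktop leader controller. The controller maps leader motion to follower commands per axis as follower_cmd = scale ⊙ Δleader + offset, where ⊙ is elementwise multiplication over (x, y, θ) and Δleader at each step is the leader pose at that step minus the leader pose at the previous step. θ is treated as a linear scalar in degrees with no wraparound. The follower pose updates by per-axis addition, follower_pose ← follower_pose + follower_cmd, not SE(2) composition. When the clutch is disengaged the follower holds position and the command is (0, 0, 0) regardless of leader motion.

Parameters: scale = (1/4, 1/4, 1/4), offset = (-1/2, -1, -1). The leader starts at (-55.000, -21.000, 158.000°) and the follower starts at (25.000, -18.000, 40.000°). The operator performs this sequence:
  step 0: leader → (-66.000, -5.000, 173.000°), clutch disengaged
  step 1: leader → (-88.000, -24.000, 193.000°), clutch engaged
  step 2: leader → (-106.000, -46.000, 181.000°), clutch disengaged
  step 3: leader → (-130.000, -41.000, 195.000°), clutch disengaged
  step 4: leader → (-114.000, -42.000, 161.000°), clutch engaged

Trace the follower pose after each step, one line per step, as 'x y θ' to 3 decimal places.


step 0: Δleader=(-11.000, 16.000, 15.000°), disengaged; cmd=(0,0,0) → follower holds at (25.000, -18.000, 40.000°)
step 1: Δleader=(-22.000, -19.000, 20.000°), engaged; cmd=(-6.000, -5.750, 4.000°) → follower=(19.000, -23.750, 44.000°)
step 2: Δleader=(-18.000, -22.000, -12.000°), disengaged; cmd=(0,0,0) → follower holds at (19.000, -23.750, 44.000°)
step 3: Δleader=(-24.000, 5.000, 14.000°), disengaged; cmd=(0,0,0) → follower holds at (19.000, -23.750, 44.000°)
step 4: Δleader=(16.000, -1.000, -34.000°), engaged; cmd=(3.500, -1.250, -9.500°) → follower=(22.500, -25.000, 34.500°)

25.000 -18.000 40.000
19.000 -23.750 44.000
19.000 -23.750 44.000
19.000 -23.750 44.000
22.500 -25.000 34.500


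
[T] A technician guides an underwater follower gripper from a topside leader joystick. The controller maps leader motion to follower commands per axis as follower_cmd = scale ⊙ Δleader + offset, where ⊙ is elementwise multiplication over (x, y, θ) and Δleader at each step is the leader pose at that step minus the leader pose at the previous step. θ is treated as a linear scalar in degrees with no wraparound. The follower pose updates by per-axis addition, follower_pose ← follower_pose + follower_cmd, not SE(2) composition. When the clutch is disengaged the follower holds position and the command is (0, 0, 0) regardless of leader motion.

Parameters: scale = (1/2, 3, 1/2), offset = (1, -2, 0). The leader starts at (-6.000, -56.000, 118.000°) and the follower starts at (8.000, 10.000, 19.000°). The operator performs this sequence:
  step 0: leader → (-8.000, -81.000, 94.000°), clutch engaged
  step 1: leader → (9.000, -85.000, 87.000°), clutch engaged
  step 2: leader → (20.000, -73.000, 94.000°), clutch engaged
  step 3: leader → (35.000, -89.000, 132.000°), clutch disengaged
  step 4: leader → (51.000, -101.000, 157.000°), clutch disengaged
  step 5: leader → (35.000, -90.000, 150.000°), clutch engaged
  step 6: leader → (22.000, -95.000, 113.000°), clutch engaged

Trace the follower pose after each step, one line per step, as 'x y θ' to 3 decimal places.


step 0: Δleader=(-2.000, -25.000, -24.000°), engaged; cmd=(0.000, -77.000, -12.000°) → follower=(8.000, -67.000, 7.000°)
step 1: Δleader=(17.000, -4.000, -7.000°), engaged; cmd=(9.500, -14.000, -3.500°) → follower=(17.500, -81.000, 3.500°)
step 2: Δleader=(11.000, 12.000, 7.000°), engaged; cmd=(6.500, 34.000, 3.500°) → follower=(24.000, -47.000, 7.000°)
step 3: Δleader=(15.000, -16.000, 38.000°), disengaged; cmd=(0,0,0) → follower holds at (24.000, -47.000, 7.000°)
step 4: Δleader=(16.000, -12.000, 25.000°), disengaged; cmd=(0,0,0) → follower holds at (24.000, -47.000, 7.000°)
step 5: Δleader=(-16.000, 11.000, -7.000°), engaged; cmd=(-7.000, 31.000, -3.500°) → follower=(17.000, -16.000, 3.500°)
step 6: Δleader=(-13.000, -5.000, -37.000°), engaged; cmd=(-5.500, -17.000, -18.500°) → follower=(11.500, -33.000, -15.000°)

8.000 -67.000 7.000
17.500 -81.000 3.500
24.000 -47.000 7.000
24.000 -47.000 7.000
24.000 -47.000 7.000
17.000 -16.000 3.500
11.500 -33.000 -15.000


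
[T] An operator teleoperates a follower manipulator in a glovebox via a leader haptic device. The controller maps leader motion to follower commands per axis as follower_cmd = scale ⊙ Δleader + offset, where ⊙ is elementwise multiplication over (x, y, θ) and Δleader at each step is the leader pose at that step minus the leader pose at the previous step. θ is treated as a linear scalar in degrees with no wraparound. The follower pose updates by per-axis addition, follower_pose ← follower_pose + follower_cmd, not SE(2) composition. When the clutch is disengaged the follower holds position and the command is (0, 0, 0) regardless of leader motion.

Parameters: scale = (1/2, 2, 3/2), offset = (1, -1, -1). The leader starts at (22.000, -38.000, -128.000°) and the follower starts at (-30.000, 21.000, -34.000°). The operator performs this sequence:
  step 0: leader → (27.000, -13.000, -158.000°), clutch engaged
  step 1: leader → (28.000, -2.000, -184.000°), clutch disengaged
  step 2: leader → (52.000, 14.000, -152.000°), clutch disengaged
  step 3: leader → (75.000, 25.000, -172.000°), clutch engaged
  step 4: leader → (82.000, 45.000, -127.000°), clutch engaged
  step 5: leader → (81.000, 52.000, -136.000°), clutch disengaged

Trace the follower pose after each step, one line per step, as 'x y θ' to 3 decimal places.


step 0: Δleader=(5.000, 25.000, -30.000°), engaged; cmd=(3.500, 49.000, -46.000°) → follower=(-26.500, 70.000, -80.000°)
step 1: Δleader=(1.000, 11.000, -26.000°), disengaged; cmd=(0,0,0) → follower holds at (-26.500, 70.000, -80.000°)
step 2: Δleader=(24.000, 16.000, 32.000°), disengaged; cmd=(0,0,0) → follower holds at (-26.500, 70.000, -80.000°)
step 3: Δleader=(23.000, 11.000, -20.000°), engaged; cmd=(12.500, 21.000, -31.000°) → follower=(-14.000, 91.000, -111.000°)
step 4: Δleader=(7.000, 20.000, 45.000°), engaged; cmd=(4.500, 39.000, 66.500°) → follower=(-9.500, 130.000, -44.500°)
step 5: Δleader=(-1.000, 7.000, -9.000°), disengaged; cmd=(0,0,0) → follower holds at (-9.500, 130.000, -44.500°)

-26.500 70.000 -80.000
-26.500 70.000 -80.000
-26.500 70.000 -80.000
-14.000 91.000 -111.000
-9.500 130.000 -44.500
-9.500 130.000 -44.500


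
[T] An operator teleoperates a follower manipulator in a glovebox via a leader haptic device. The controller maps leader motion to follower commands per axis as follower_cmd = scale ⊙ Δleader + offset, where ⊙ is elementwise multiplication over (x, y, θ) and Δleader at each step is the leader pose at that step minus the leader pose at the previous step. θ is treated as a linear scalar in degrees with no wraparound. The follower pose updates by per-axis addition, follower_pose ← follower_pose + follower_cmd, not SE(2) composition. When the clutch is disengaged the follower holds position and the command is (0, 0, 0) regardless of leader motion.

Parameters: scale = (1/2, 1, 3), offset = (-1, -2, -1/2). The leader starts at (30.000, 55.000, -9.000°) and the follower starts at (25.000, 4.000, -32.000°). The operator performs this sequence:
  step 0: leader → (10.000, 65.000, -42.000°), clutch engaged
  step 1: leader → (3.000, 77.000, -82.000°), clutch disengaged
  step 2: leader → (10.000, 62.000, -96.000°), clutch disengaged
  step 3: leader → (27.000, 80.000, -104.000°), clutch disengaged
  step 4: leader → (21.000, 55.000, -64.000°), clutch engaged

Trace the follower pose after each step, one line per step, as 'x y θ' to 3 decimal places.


14.000 12.000 -131.500
14.000 12.000 -131.500
14.000 12.000 -131.500
14.000 12.000 -131.500
10.000 -15.000 -12.000

step 0: Δleader=(-20.000, 10.000, -33.000°), engaged; cmd=(-11.000, 8.000, -99.500°) → follower=(14.000, 12.000, -131.500°)
step 1: Δleader=(-7.000, 12.000, -40.000°), disengaged; cmd=(0,0,0) → follower holds at (14.000, 12.000, -131.500°)
step 2: Δleader=(7.000, -15.000, -14.000°), disengaged; cmd=(0,0,0) → follower holds at (14.000, 12.000, -131.500°)
step 3: Δleader=(17.000, 18.000, -8.000°), disengaged; cmd=(0,0,0) → follower holds at (14.000, 12.000, -131.500°)
step 4: Δleader=(-6.000, -25.000, 40.000°), engaged; cmd=(-4.000, -27.000, 119.500°) → follower=(10.000, -15.000, -12.000°)
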